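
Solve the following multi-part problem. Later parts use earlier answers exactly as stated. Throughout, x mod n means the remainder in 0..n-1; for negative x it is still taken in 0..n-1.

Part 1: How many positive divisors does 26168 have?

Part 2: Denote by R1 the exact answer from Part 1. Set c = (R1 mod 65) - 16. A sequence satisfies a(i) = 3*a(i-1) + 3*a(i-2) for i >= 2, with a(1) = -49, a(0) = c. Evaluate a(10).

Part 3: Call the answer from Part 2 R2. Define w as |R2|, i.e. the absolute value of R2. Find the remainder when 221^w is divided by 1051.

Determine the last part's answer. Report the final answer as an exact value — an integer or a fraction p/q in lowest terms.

Part 1: 26168 = 2^3 * 3271; number of divisors = (3+1) * (1+1) = 8; answer 8
Part 2: R1 = 8; c = -8; a(2) = 3*(-49) + 3*(-8) = -171; iterating: a(2)=-171, a(3)=-660, a(4)=-2493, a(5)=-9459, a(6)=-35856, a(7)=-135945, a(8)=-515403, a(9)=-1954044, a(10)=-7408341; answer -7408341
Part 3: R2 = -7408341; w = 7408341; squarings mod 1051: 221^1=221, 221^2=495, 221^4=142, 221^8=195, 221^16=189, 221^32=1038, 221^64=169, 221^128=184, 221^256=224, 221^512=779, 221^1024=414, 221^2048=83, 221^4096=583, 221^8192=416, 221^16384=692, 221^32768=659, 221^65536=218, 221^131072=229, 221^262144=942, 221^524288=320, 221^1048576=453, 221^2097152=264, 221^4194304=330; 221^7408341 = 221^1 * 221^4 * 221^16 * 221^64 * 221^128 * 221^512 * 221^2048 * 221^65536 * 221^1048576 * 221^2097152 * 221^4194304 = 626 (mod 1051); answer 626

626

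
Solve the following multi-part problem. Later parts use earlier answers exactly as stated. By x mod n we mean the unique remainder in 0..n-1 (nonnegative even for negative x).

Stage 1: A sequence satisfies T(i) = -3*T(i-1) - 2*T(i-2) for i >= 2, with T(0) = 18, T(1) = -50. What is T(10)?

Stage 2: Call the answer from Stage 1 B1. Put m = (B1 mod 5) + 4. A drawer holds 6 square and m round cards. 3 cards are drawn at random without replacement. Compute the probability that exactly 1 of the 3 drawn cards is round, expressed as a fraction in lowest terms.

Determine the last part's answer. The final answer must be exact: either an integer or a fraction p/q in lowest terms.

Stage 1: T(2) = -3*(-50) - 2*(18) = 114; iterating: T(2)=114, T(3)=-242, T(4)=498, T(5)=-1010, T(6)=2034, T(7)=-4082, T(8)=8178, T(9)=-16370, T(10)=32754; answer 32754
Stage 2: B1 = 32754; m = 8; total draws C(14,3) = 364; favorable C(8,1)*C(6,2) = 120; P = 30/91; answer 30/91

30/91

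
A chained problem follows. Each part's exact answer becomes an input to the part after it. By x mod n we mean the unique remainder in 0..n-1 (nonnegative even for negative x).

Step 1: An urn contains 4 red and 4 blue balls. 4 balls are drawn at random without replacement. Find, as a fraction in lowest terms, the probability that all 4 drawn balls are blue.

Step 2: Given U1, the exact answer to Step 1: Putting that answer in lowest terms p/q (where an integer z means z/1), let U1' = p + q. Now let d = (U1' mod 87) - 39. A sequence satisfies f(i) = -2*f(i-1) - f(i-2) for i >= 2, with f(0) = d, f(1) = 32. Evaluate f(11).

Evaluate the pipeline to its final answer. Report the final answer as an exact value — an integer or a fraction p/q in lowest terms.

Step 1: total draws C(8,4) = 70; favorable C(4,4) = 1; P = 1/70; answer 1/70
Step 2: U1 = 1/70; threaded value p + q = 71; d = 32; f(2) = -2*(32) - 1*(32) = -96; iterating: f(2)=-96, f(3)=160, f(4)=-224, f(5)=288, f(6)=-352, f(7)=416, f(8)=-480, f(9)=544, f(10)=-608, f(11)=672; answer 672

672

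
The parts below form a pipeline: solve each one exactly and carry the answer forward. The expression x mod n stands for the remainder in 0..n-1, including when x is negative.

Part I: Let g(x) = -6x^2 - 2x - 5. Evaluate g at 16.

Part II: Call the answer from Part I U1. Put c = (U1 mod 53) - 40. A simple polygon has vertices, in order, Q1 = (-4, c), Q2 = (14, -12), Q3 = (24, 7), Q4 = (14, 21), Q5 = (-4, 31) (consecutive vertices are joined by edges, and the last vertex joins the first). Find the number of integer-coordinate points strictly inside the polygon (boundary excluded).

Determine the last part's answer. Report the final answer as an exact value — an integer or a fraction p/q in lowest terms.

Part I: -6*(16)^2 - 2*(16)^1 - 5 = (-1536) + (-32) + (-5) = -1573; answer -1573
Part II: U1 = -1573; c = -23; cross terms: (-4*-12 - 14*-23)=370, (14*7 - 24*-12)=386, (24*21 - 14*7)=406, (14*31 - -4*21)=518, (-4*-23 - -4*31)=216; twice the area = |1896| = 1896; area = 948; boundary points = 1 + 1 + 2 + 2 + 54 = 60; strictly interior points = area - boundary/2 + 1 = 919; answer 919

919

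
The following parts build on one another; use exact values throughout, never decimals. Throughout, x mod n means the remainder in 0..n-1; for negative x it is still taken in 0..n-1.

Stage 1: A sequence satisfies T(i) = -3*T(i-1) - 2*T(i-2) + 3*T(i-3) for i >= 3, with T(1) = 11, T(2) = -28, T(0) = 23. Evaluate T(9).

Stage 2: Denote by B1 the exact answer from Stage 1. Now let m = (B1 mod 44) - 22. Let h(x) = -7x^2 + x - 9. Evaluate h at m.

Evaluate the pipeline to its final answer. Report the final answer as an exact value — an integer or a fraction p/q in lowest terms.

-1817

Stage 1: T(3) = -3*(-28) - 2*(11) + 3*(23) = 131; iterating: T(3)=131, T(4)=-304, T(5)=566, T(6)=-697, T(7)=47, T(8)=2951, T(9)=-11038; answer -11038
Stage 2: B1 = -11038; m = -16; -7*(-16)^2 + 1*(-16)^1 - 9 = (-1792) + (-16) + (-9) = -1817; answer -1817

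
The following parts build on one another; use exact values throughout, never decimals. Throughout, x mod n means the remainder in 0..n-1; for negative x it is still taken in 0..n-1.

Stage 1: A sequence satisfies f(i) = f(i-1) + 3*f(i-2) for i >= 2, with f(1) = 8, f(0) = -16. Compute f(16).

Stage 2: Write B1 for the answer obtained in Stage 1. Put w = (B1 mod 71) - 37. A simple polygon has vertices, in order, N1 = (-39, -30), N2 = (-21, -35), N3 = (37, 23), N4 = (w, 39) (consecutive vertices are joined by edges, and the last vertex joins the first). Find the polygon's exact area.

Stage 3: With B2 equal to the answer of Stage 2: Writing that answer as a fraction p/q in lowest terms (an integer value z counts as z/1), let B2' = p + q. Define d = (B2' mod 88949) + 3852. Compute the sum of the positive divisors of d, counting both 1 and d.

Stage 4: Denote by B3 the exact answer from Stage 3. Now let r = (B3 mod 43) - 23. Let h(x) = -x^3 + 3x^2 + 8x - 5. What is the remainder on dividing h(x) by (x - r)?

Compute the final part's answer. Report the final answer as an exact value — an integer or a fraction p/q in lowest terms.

-145

Stage 1: f(2) = 1*(8) + 3*(-16) = -40; iterating: f(2)=-40, f(3)=-16, f(4)=-136, f(5)=-184, f(6)=-592, f(7)=-1144, f(8)=-2920, f(9)=-6352, f(10)=-15112, f(11)=-34168, f(12)=-79504, f(13)=-182008, f(14)=-420520, f(15)=-966544, f(16)=-2228104; answer -2228104
Stage 2: B1 = -2228104; w = -19; cross terms: (-39*-35 - -21*-30)=735, (-21*23 - 37*-35)=812, (37*39 - -19*23)=1880, (-19*-30 - -39*39)=2091; twice the area = |5518| = 5518; area = 2759; answer 2759
Stage 3: B2 = 2759; threaded value p + q = 2760; d = 6612; 6612 = 2^2 * 3 * 19 * 29; sigma = (1 + 2 + 4) * (1 + 3) * (1 + 19) * (1 + 29) = 7 * 4 * 20 * 30 = 16800; answer 16800
Stage 4: B3 = 16800; r = 7; remainder = value at the root: -1*(7)^3 + 3*(7)^2 + 8*(7)^1 - 5 = (-343) + (147) + (56) + (-5) = -145; answer -145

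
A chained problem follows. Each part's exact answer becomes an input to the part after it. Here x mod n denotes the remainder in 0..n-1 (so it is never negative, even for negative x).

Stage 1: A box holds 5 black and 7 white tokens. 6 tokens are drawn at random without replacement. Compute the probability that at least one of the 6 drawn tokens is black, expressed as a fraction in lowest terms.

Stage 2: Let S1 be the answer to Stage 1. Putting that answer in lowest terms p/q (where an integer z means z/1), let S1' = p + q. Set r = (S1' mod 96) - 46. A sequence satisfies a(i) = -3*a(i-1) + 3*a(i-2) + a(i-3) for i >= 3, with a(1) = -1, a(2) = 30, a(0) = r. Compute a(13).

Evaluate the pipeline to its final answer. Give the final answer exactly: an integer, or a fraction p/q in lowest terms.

Stage 1: total draws C(12,6) = 924; complement C(7,6) = 7; favorable 924 - 7 = 917; P = 131/132; answer 131/132
Stage 2: S1 = 131/132; threaded value p + q = 263; r = 25; a(3) = -3*(30) + 3*(-1) + 1*(25) = -68; iterating: a(3)=-68, a(4)=293, a(5)=-1053, a(6)=3970, a(7)=-14776, a(8)=55185, a(9)=-205913, a(10)=768518, a(11)=-2868108, a(12)=10703965, a(13)=-39947701; answer -39947701

-39947701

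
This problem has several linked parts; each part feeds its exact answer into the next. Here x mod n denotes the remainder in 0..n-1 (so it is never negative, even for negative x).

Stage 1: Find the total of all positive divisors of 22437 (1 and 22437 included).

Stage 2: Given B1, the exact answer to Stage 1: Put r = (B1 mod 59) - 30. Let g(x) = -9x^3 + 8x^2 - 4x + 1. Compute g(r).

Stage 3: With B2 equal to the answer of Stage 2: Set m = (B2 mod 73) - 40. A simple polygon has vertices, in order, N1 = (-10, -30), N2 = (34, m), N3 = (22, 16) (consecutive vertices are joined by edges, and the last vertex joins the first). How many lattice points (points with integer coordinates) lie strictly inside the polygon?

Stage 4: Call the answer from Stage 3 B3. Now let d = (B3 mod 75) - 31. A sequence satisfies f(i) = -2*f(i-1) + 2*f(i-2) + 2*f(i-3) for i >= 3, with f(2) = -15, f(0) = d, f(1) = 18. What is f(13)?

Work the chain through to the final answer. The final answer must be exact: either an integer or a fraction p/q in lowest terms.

139008

Stage 1: 22437 = 3^4 * 277; sigma = (1 + 3 + 9 + 27 + 81) * (1 + 277) = 121 * 278 = 33638; answer 33638
Stage 2: B1 = 33638; r = -22; -9*(-22)^3 + 8*(-22)^2 - 4*(-22)^1 + 1 = (95832) + (3872) + (88) + (1) = 99793; answer 99793
Stage 3: B2 = 99793; m = -38; cross terms: (-10*-38 - 34*-30)=1400, (34*16 - 22*-38)=1380, (22*-30 - -10*16)=-500; twice the area = |2280| = 2280; area = 1140; boundary points = 4 + 6 + 2 = 12; strictly interior points = area - boundary/2 + 1 = 1135; answer 1135
Stage 4: B3 = 1135; d = -21; f(3) = -2*(-15) + 2*(18) + 2*(-21) = 24; iterating: f(3)=24, f(4)=-42, f(5)=102, f(6)=-240, f(7)=600, f(8)=-1476, f(9)=3672, f(10)=-9096, f(11)=22584, f(12)=-56016, f(13)=139008; answer 139008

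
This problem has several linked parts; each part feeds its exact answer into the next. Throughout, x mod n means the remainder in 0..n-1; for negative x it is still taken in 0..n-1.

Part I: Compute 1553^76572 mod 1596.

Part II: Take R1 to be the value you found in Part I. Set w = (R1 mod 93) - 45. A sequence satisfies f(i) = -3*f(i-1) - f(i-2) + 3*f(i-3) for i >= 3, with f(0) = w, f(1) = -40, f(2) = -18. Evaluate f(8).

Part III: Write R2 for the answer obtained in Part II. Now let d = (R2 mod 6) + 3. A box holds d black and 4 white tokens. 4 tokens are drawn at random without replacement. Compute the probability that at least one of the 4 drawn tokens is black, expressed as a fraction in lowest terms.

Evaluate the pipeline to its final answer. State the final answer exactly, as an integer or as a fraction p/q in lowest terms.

34/35

Part I: squarings mod 1596: 1553^1=1553, 1553^2=253, 1553^4=169, 1553^8=1429, 1553^16=757, 1553^32=85, 1553^64=841, 1553^128=253, 1553^256=169, 1553^512=1429, 1553^1024=757, 1553^2048=85, 1553^4096=841, 1553^8192=253, 1553^16384=169, 1553^32768=1429, 1553^65536=757; 1553^76572 = 1553^4 * 1553^8 * 1553^16 * 1553^256 * 1553^512 * 1553^2048 * 1553^8192 * 1553^65536 = 1 (mod 1596); answer 1
Part II: R1 = 1; w = -44; f(3) = -3*(-18) - 1*(-40) + 3*(-44) = -38; iterating: f(3)=-38, f(4)=12, f(5)=-52, f(6)=30, f(7)=-2, f(8)=-180; answer -180
Part III: R2 = -180; d = 3; total draws C(7,4) = 35; complement C(4,4) = 1; favorable 35 - 1 = 34; P = 34/35; answer 34/35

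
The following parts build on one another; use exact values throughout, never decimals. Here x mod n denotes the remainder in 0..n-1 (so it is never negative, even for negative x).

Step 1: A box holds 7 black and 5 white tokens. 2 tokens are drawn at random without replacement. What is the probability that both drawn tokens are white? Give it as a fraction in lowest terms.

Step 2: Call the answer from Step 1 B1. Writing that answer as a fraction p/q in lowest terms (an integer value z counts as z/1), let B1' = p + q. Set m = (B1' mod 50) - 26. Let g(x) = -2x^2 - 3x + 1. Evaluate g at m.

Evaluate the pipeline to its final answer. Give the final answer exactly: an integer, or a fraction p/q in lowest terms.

-323

Step 1: total draws C(12,2) = 66; favorable C(5,2) = 10; P = 5/33; answer 5/33
Step 2: B1 = 5/33; threaded value p + q = 38; m = 12; -2*(12)^2 - 3*(12)^1 + 1 = (-288) + (-36) + (1) = -323; answer -323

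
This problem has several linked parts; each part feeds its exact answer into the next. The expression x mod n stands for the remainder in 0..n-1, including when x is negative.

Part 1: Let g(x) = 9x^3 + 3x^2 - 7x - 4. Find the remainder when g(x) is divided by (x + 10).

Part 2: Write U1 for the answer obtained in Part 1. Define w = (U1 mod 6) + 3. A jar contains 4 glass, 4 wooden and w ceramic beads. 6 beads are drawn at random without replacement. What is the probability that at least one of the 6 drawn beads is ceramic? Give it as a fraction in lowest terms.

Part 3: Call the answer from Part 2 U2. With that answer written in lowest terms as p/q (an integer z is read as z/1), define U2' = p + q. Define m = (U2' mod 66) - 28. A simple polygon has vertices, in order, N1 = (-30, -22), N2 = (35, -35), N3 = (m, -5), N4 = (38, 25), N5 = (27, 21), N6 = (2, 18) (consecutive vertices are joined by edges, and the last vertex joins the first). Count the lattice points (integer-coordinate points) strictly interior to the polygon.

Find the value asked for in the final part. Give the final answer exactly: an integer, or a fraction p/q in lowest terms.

Part 1: remainder = value at the root: 9*(-10)^3 + 3*(-10)^2 - 7*(-10)^1 - 4 = (-9000) + (300) + (70) + (-4) = -8634; answer -8634
Part 2: U1 = -8634; w = 3; total draws C(11,6) = 462; complement C(8,6) = 28; favorable 462 - 28 = 434; P = 31/33; answer 31/33
Part 3: U2 = 31/33; threaded value p + q = 64; m = 36; cross terms: (-30*-35 - 35*-22)=1820, (35*-5 - 36*-35)=1085, (36*25 - 38*-5)=1090, (38*21 - 27*25)=123, (27*18 - 2*21)=444, (2*-22 - -30*18)=496; twice the area = |5058| = 5058; area = 2529; boundary points = 13 + 1 + 2 + 1 + 1 + 8 = 26; strictly interior points = area - boundary/2 + 1 = 2517; answer 2517

2517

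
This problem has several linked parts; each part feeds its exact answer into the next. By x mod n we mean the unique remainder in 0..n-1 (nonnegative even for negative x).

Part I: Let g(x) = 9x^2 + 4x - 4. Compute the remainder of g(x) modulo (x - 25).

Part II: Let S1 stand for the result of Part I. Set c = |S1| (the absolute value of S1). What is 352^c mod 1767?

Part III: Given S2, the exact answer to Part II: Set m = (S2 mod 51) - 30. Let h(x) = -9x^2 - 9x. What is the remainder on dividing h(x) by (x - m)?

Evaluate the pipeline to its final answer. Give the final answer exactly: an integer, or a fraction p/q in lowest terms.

Part I: remainder = value at the root: 9*(25)^2 + 4*(25)^1 - 4 = (5625) + (100) + (-4) = 5721; answer 5721
Part II: S1 = 5721; c = 5721; squarings mod 1767: 352^1=352, 352^2=214, 352^4=1621, 352^8=112, 352^16=175, 352^32=586, 352^64=598, 352^128=670, 352^256=82, 352^512=1423, 352^1024=1714, 352^2048=1042, 352^4096=826; 352^5721 = 352^1 * 352^8 * 352^16 * 352^64 * 352^512 * 352^1024 * 352^4096 = 616 (mod 1767); answer 616
Part III: S2 = 616; m = -26; remainder = value at the root: -9*(-26)^2 - 9*(-26)^1 = (-6084) + (234) = -5850; answer -5850

-5850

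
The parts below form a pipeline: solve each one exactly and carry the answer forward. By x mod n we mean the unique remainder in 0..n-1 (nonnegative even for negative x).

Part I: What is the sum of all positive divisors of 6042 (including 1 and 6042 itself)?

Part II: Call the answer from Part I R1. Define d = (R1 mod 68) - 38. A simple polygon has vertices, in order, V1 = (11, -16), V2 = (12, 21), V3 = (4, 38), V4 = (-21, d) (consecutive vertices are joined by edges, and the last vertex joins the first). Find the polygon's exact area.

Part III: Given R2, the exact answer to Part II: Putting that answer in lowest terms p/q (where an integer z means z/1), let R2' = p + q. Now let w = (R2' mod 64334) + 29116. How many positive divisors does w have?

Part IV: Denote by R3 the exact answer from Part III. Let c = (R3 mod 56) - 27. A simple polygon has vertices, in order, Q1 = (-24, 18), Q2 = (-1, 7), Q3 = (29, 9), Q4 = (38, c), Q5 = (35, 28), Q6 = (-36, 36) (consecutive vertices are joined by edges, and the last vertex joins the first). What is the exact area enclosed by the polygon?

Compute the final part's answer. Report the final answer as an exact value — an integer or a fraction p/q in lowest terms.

Part I: 6042 = 2 * 3 * 19 * 53; sigma = (1 + 2) * (1 + 3) * (1 + 19) * (1 + 53) = 3 * 4 * 20 * 54 = 12960; answer 12960
Part II: R1 = 12960; d = 2; cross terms: (11*21 - 12*-16)=423, (12*38 - 4*21)=372, (4*2 - -21*38)=806, (-21*-16 - 11*2)=314; twice the area = |1915| = 1915; area = 1915/2; answer 1915/2
Part III: R2 = 1915/2; threaded value p + q = 1917; w = 31033; 31033 is prime, so its only divisors are 1 and 31033; count = 2; answer 2
Part IV: R3 = 2; c = -25; cross terms: (-24*7 - -1*18)=-150, (-1*9 - 29*7)=-212, (29*-25 - 38*9)=-1067, (38*28 - 35*-25)=1939, (35*36 - -36*28)=2268, (-36*18 - -24*36)=216; twice the area = |2994| = 2994; area = 1497; answer 1497

1497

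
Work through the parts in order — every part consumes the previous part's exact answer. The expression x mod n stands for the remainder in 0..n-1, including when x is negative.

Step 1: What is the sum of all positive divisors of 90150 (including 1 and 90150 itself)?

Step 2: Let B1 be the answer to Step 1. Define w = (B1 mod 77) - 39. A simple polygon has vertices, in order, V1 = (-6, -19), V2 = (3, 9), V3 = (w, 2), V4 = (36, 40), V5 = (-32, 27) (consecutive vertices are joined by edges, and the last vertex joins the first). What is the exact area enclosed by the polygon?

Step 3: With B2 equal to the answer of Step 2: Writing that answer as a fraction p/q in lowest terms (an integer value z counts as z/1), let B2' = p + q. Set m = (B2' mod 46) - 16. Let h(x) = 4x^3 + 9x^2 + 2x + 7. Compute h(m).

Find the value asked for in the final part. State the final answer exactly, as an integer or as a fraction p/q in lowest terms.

Step 1: 90150 = 2 * 3 * 5^2 * 601; sigma = (1 + 2) * (1 + 3) * (1 + 5 + 25) * (1 + 601) = 3 * 4 * 31 * 602 = 223944; answer 223944
Step 2: B1 = 223944; w = -11; cross terms: (-6*9 - 3*-19)=3, (3*2 - -11*9)=105, (-11*40 - 36*2)=-512, (36*27 - -32*40)=2252, (-32*-19 - -6*27)=770; twice the area = |2618| = 2618; area = 1309; answer 1309
Step 3: B2 = 1309; threaded value p + q = 1310; m = 6; 4*(6)^3 + 9*(6)^2 + 2*(6)^1 + 7 = (864) + (324) + (12) + (7) = 1207; answer 1207

1207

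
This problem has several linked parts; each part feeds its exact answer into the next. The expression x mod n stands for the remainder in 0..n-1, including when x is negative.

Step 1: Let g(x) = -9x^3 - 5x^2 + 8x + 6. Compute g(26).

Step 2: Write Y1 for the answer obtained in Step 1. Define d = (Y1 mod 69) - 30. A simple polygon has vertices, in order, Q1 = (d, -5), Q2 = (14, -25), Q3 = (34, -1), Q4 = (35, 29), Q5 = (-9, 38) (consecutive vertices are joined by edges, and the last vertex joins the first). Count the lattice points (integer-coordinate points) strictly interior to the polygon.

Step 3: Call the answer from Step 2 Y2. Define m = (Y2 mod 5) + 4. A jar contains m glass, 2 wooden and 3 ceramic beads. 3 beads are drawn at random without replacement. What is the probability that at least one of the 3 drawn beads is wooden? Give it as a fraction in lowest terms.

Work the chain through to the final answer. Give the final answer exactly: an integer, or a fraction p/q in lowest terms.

27/55

Step 1: -9*(26)^3 - 5*(26)^2 + 8*(26)^1 + 6 = (-158184) + (-3380) + (208) + (6) = -161350; answer -161350
Step 2: Y1 = -161350; d = 11; cross terms: (11*-25 - 14*-5)=-205, (14*-1 - 34*-25)=836, (34*29 - 35*-1)=1021, (35*38 - -9*29)=1591, (-9*-5 - 11*38)=-373; twice the area = |2870| = 2870; area = 1435; boundary points = 1 + 4 + 1 + 1 + 1 = 8; strictly interior points = area - boundary/2 + 1 = 1432; answer 1432
Step 3: Y2 = 1432; m = 6; total draws C(11,3) = 165; complement C(9,3) = 84; favorable 165 - 84 = 81; P = 27/55; answer 27/55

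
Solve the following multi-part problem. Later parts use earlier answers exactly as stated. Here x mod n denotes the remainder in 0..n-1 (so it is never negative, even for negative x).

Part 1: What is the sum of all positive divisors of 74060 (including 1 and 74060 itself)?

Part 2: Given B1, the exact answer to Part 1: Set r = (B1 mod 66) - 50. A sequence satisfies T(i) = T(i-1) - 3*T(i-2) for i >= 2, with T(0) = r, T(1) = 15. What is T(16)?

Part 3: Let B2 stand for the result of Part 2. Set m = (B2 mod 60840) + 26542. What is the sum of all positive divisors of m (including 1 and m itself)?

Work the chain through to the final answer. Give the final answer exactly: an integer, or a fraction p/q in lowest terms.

41040

Part 1: 74060 = 2^2 * 5 * 7 * 23^2; sigma = (1 + 2 + 4) * (1 + 5) * (1 + 7) * (1 + 23 + 529) = 7 * 6 * 8 * 553 = 185808; answer 185808
Part 2: B1 = 185808; r = -32; T(2) = 1*(15) - 3*(-32) = 111; iterating: T(2)=111, T(3)=66, T(4)=-267, T(5)=-465, T(6)=336, T(7)=1731, T(8)=723, T(9)=-4470, T(10)=-6639, T(11)=6771, T(12)=26688, T(13)=6375, T(14)=-73689, T(15)=-92814, T(16)=128253; answer 128253
Part 3: B2 = 128253; m = 33115; 33115 = 5 * 37 * 179; sigma = (1 + 5) * (1 + 37) * (1 + 179) = 6 * 38 * 180 = 41040; answer 41040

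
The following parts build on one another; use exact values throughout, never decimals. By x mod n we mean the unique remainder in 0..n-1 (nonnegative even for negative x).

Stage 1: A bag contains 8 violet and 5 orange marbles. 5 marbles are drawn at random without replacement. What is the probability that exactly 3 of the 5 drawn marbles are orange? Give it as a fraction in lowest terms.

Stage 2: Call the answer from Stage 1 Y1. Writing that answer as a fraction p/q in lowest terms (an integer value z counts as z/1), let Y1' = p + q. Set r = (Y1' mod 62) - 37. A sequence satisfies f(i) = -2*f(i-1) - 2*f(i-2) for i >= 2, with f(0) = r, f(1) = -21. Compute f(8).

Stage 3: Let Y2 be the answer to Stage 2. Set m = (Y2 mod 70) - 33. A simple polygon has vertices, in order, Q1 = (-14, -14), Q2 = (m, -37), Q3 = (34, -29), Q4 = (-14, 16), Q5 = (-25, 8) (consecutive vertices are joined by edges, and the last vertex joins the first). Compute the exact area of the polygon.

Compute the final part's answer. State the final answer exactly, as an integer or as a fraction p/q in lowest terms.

2709/2

Stage 1: total draws C(13,5) = 1287; favorable C(5,3)*C(8,2) = 280; P = 280/1287; answer 280/1287
Stage 2: Y1 = 280/1287; threaded value p + q = 1567; r = -20; f(2) = -2*(-21) - 2*(-20) = 82; iterating: f(2)=82, f(3)=-122, f(4)=80, f(5)=84, f(6)=-328, f(7)=488, f(8)=-320; answer -320
Stage 3: Y2 = -320; m = -3; cross terms: (-14*-37 - -3*-14)=476, (-3*-29 - 34*-37)=1345, (34*16 - -14*-29)=138, (-14*8 - -25*16)=288, (-25*-14 - -14*8)=462; twice the area = |2709| = 2709; area = 2709/2; answer 2709/2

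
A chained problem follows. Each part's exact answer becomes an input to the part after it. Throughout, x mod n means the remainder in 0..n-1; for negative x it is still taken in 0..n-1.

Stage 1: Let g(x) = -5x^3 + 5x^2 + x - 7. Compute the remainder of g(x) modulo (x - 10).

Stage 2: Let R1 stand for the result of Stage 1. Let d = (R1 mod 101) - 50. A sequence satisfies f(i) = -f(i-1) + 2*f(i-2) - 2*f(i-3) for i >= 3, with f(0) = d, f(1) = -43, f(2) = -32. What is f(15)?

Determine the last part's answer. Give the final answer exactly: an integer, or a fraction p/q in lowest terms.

Stage 1: remainder = value at the root: -5*(10)^3 + 5*(10)^2 + 1*(10)^1 - 7 = (-5000) + (500) + (10) + (-7) = -4497; answer -4497
Stage 2: R1 = -4497; d = -2; f(3) = -1*(-32) + 2*(-43) - 2*(-2) = -50; iterating: f(3)=-50, f(4)=72, f(5)=-108, f(6)=352, f(7)=-712, f(8)=1632, f(9)=-3760, f(10)=8448, f(11)=-19232, f(12)=43648, f(13)=-99008, f(14)=224768, f(15)=-510080; answer -510080

-510080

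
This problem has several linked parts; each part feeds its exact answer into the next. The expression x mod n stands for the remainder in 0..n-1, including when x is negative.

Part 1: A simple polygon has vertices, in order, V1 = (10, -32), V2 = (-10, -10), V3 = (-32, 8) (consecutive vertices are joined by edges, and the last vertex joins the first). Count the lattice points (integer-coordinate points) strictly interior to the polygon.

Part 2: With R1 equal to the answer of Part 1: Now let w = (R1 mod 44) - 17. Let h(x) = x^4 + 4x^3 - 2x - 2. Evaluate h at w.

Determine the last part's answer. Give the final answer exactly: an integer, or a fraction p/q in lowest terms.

-3

Part 1: cross terms: (10*-10 - -10*-32)=-420, (-10*8 - -32*-10)=-400, (-32*-32 - 10*8)=944; twice the area = |124| = 124; area = 62; boundary points = 2 + 2 + 2 = 6; strictly interior points = area - boundary/2 + 1 = 60; answer 60
Part 2: R1 = 60; w = -1; 1*(-1)^4 + 4*(-1)^3 - 2*(-1)^1 - 2 = (1) + (-4) + (2) + (-2) = -3; answer -3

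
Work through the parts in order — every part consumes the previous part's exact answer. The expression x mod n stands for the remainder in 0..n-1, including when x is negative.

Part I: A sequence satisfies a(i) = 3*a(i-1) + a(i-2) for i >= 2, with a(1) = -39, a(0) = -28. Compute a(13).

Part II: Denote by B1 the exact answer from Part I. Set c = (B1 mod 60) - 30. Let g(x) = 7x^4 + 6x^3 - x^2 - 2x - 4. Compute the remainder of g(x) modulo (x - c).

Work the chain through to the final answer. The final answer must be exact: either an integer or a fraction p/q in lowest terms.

41486

Part I: a(2) = 3*(-39) + 1*(-28) = -145; iterating: a(2)=-145, a(3)=-474, a(4)=-1567, a(5)=-5175, a(6)=-17092, a(7)=-56451, a(8)=-186445, a(9)=-615786, a(10)=-2033803, a(11)=-6717195, a(12)=-22185388, a(13)=-73273359; answer -73273359
Part II: B1 = -73273359; c = -9; remainder = value at the root: 7*(-9)^4 + 6*(-9)^3 - 1*(-9)^2 - 2*(-9)^1 - 4 = (45927) + (-4374) + (-81) + (18) + (-4) = 41486; answer 41486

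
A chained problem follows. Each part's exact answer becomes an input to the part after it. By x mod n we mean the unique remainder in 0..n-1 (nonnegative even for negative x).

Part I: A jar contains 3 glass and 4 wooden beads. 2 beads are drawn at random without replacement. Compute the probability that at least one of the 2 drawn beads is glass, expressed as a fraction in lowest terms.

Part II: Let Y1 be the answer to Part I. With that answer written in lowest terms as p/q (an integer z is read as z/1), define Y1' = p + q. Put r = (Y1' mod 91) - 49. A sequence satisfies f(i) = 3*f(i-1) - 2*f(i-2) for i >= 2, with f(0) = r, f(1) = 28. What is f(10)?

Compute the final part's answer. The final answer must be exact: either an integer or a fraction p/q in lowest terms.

Part I: total draws C(7,2) = 21; complement C(4,2) = 6; favorable 21 - 6 = 15; P = 5/7; answer 5/7
Part II: Y1 = 5/7; threaded value p + q = 12; r = -37; f(2) = 3*(28) - 2*(-37) = 158; iterating: f(2)=158, f(3)=418, f(4)=938, f(5)=1978, f(6)=4058, f(7)=8218, f(8)=16538, f(9)=33178, f(10)=66458; answer 66458

66458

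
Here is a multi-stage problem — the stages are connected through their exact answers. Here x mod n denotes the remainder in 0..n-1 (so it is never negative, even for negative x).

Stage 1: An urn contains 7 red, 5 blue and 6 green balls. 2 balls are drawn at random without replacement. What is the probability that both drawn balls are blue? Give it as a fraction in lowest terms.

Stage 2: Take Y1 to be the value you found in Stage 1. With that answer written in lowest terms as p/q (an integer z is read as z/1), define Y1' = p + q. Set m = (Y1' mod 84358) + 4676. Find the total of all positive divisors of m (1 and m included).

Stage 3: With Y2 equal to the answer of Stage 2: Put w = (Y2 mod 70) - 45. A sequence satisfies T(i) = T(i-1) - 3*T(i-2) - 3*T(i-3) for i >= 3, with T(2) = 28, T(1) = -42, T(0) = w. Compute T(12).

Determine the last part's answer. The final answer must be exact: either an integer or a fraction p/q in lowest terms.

Stage 1: total draws C(18,2) = 153; favorable C(5,2) = 10; P = 10/153; answer 10/153
Stage 2: Y1 = 10/153; threaded value p + q = 163; m = 4839; 4839 = 3 * 1613; sigma = (1 + 3) * (1 + 1613) = 4 * 1614 = 6456; answer 6456
Stage 3: Y2 = 6456; w = -29; T(3) = 1*(28) - 3*(-42) - 3*(-29) = 241; iterating: T(3)=241, T(4)=283, T(5)=-524, T(6)=-2096, T(7)=-1373, T(8)=6487, T(9)=16894, T(10)=1552, T(11)=-68591, T(12)=-123929; answer -123929

-123929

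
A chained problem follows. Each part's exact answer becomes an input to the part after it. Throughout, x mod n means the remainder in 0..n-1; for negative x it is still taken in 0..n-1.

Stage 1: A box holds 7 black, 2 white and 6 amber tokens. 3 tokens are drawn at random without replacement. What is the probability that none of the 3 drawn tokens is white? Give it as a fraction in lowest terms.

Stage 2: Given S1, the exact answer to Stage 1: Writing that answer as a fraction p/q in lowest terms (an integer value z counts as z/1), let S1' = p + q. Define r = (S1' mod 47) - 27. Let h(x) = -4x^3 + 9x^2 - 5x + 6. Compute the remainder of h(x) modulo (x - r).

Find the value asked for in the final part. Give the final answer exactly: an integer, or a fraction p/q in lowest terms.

22344

Stage 1: total draws C(15,3) = 455; favorable C(13,3) = 286; P = 22/35; answer 22/35
Stage 2: S1 = 22/35; threaded value p + q = 57; r = -17; remainder = value at the root: -4*(-17)^3 + 9*(-17)^2 - 5*(-17)^1 + 6 = (19652) + (2601) + (85) + (6) = 22344; answer 22344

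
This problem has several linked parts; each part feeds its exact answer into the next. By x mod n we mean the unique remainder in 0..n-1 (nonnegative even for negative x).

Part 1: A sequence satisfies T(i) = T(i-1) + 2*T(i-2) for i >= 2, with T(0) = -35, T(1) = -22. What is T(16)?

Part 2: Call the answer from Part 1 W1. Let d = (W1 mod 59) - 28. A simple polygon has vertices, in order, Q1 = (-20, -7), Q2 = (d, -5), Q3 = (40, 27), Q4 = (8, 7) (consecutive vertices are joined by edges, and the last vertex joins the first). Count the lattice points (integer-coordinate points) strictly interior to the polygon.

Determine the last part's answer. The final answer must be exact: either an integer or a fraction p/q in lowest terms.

Part 1: T(2) = 1*(-22) + 2*(-35) = -92; iterating: T(2)=-92, T(3)=-136, T(4)=-320, T(5)=-592, T(6)=-1232, T(7)=-2416, T(8)=-4880, T(9)=-9712, T(10)=-19472, T(11)=-38896, T(12)=-77840, T(13)=-155632, T(14)=-311312, T(15)=-622576, T(16)=-1245200; answer -1245200
Part 2: W1 = -1245200; d = 26; cross terms: (-20*-5 - 26*-7)=282, (26*27 - 40*-5)=902, (40*7 - 8*27)=64, (8*-7 - -20*7)=84; twice the area = |1332| = 1332; area = 666; boundary points = 2 + 2 + 4 + 14 = 22; strictly interior points = area - boundary/2 + 1 = 656; answer 656

656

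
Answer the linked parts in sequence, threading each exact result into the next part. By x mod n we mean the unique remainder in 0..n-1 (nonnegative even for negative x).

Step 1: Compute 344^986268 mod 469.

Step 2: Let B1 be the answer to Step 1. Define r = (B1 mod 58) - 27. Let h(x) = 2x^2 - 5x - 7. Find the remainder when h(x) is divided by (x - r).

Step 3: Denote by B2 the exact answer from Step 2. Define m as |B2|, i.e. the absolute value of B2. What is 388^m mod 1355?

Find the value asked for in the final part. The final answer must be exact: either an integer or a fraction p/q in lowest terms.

41

Step 1: squarings mod 469: 344^1=344, 344^2=148, 344^4=330, 344^8=92, 344^16=22, 344^32=15, 344^64=225, 344^128=442, 344^256=260, 344^512=64, 344^1024=344, 344^2048=148, 344^4096=330, 344^8192=92, 344^16384=22, 344^32768=15, 344^65536=225, 344^131072=442, 344^262144=260, 344^524288=64; 344^986268 = 344^4 * 344^8 * 344^16 * 344^128 * 344^1024 * 344^2048 * 344^65536 * 344^131072 * 344^262144 * 344^524288 = 92 (mod 469); answer 92
Step 2: B1 = 92; r = 7; remainder = value at the root: 2*(7)^2 - 5*(7)^1 - 7 = (98) + (-35) + (-7) = 56; answer 56
Step 3: B2 = 56; m = 56; squarings mod 1355: 388^1=388, 388^2=139, 388^4=351, 388^8=1251, 388^16=1331, 388^32=576; 388^56 = 388^8 * 388^16 * 388^32 = 41 (mod 1355); answer 41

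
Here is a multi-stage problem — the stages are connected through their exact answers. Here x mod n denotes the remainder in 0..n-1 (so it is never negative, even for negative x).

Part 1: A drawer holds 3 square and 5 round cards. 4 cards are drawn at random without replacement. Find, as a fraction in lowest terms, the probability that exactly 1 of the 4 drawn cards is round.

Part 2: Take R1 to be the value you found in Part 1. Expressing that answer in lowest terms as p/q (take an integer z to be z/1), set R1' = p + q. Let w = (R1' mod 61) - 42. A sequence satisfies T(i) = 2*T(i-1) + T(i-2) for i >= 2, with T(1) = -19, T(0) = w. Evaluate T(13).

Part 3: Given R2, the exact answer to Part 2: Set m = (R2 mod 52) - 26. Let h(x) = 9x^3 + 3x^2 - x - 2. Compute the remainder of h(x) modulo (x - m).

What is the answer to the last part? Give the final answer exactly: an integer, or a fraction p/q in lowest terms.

-6311

Part 1: total draws C(8,4) = 70; favorable C(5,1)*C(3,3) = 5; P = 1/14; answer 1/14
Part 2: R1 = 1/14; threaded value p + q = 15; w = -27; T(2) = 2*(-19) + 1*(-27) = -65; iterating: T(2)=-65, T(3)=-149, T(4)=-363, T(5)=-875, T(6)=-2113, T(7)=-5101, T(8)=-12315, T(9)=-29731, T(10)=-71777, T(11)=-173285, T(12)=-418347, T(13)=-1009979; answer -1009979
Part 3: R2 = -1009979; m = -9; remainder = value at the root: 9*(-9)^3 + 3*(-9)^2 - 1*(-9)^1 - 2 = (-6561) + (243) + (9) + (-2) = -6311; answer -6311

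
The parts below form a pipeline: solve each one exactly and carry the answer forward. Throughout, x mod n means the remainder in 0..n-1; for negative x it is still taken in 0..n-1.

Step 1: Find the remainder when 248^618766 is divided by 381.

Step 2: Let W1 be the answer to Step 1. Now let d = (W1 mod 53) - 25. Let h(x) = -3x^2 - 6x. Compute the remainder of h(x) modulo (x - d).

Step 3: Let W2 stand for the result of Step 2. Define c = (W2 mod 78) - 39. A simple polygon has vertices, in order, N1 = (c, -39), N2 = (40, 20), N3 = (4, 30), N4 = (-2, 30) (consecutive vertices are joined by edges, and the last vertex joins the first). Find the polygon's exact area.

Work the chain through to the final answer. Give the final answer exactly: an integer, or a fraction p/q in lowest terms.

Step 1: squarings mod 381: 248^1=248, 248^2=163, 248^4=280, 248^8=295, 248^16=157, 248^32=265, 248^64=121, 248^128=163, 248^256=280, 248^512=295, 248^1024=157, 248^2048=265, 248^4096=121, 248^8192=163, 248^16384=280, 248^32768=295, 248^65536=157, 248^131072=265, 248^262144=121, 248^524288=163; 248^618766 = 248^2 * 248^4 * 248^8 * 248^256 * 248^4096 * 248^8192 * 248^16384 * 248^65536 * 248^524288 = 247 (mod 381); answer 247
Step 2: W1 = 247; d = 10; remainder = value at the root: -3*(10)^2 - 6*(10)^1 = (-300) + (-60) = -360; answer -360
Step 3: W2 = -360; c = -9; cross terms: (-9*20 - 40*-39)=1380, (40*30 - 4*20)=1120, (4*30 - -2*30)=180, (-2*-39 - -9*30)=348; twice the area = |3028| = 3028; area = 1514; answer 1514

1514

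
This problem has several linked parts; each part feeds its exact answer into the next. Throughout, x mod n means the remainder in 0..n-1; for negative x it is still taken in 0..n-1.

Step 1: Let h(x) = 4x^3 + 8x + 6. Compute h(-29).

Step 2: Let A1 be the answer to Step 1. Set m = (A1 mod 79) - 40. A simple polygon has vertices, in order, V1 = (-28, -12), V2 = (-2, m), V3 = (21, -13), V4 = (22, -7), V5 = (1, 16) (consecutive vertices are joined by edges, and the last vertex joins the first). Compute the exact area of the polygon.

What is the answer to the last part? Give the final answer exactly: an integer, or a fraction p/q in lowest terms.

Step 1: 4*(-29)^3 + 8*(-29)^1 + 6 = (-97556) + (-232) + (6) = -97782; answer -97782
Step 2: A1 = -97782; m = -20; cross terms: (-28*-20 - -2*-12)=536, (-2*-13 - 21*-20)=446, (21*-7 - 22*-13)=139, (22*16 - 1*-7)=359, (1*-12 - -28*16)=436; twice the area = |1916| = 1916; area = 958; answer 958

958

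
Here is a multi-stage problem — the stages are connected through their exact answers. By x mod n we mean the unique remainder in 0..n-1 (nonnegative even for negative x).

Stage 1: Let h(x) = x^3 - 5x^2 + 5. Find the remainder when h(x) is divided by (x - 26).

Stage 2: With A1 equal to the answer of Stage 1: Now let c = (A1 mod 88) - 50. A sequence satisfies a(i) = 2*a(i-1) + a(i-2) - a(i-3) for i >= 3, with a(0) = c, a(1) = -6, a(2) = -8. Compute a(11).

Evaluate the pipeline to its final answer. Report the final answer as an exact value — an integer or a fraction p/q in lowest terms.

-2738

Stage 1: remainder = value at the root: 1*(26)^3 - 5*(26)^2 + 5 = (17576) + (-3380) + (5) = 14201; answer 14201
Stage 2: A1 = 14201; c = -17; a(3) = 2*(-8) + 1*(-6) - 1*(-17) = -5; iterating: a(3)=-5, a(4)=-12, a(5)=-21, a(6)=-49, a(7)=-107, a(8)=-242, a(9)=-542, a(10)=-1219, a(11)=-2738; answer -2738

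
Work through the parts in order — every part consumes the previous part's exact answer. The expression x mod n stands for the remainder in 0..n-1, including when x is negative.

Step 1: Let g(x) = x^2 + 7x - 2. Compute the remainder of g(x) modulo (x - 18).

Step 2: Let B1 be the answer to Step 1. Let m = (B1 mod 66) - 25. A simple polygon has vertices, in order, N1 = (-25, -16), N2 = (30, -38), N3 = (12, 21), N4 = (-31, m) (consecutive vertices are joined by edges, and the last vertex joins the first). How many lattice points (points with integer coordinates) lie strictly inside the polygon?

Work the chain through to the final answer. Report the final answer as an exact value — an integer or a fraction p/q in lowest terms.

2325

Step 1: remainder = value at the root: 1*(18)^2 + 7*(18)^1 - 2 = (324) + (126) + (-2) = 448; answer 448
Step 2: B1 = 448; m = 27; cross terms: (-25*-38 - 30*-16)=1430, (30*21 - 12*-38)=1086, (12*27 - -31*21)=975, (-31*-16 - -25*27)=1171; twice the area = |4662| = 4662; area = 2331; boundary points = 11 + 1 + 1 + 1 = 14; strictly interior points = area - boundary/2 + 1 = 2325; answer 2325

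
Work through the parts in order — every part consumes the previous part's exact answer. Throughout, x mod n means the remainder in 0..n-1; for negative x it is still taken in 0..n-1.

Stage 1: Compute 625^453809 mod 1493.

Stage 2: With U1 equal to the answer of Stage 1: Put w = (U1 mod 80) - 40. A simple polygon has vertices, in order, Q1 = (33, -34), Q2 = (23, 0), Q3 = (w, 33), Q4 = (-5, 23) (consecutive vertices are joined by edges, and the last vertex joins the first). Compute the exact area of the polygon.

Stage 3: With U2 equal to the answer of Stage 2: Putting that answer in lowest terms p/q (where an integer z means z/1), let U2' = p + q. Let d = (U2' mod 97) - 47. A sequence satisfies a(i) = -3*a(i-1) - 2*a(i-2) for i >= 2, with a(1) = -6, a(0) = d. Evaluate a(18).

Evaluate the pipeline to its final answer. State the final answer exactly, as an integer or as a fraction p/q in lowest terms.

Stage 1: squarings mod 1493: 625^1=625, 625^2=952, 625^4=53, 625^8=1316, 625^16=1469, 625^32=576, 625^64=330, 625^128=1404, 625^256=456, 625^512=409, 625^1024=65, 625^2048=1239, 625^4096=317, 625^8192=458, 625^16384=744, 625^32768=1126, 625^65536=319, 625^131072=237, 625^262144=928; 625^453809 = 625^1 * 625^16 * 625^32 * 625^128 * 625^1024 * 625^2048 * 625^8192 * 625^16384 * 625^32768 * 625^131072 * 625^262144 = 69 (mod 1493); answer 69
Stage 2: U1 = 69; w = 29; cross terms: (33*0 - 23*-34)=782, (23*33 - 29*0)=759, (29*23 - -5*33)=832, (-5*-34 - 33*23)=-589; twice the area = |1784| = 1784; area = 892; answer 892
Stage 3: U2 = 892; threaded value p + q = 893; d = -27; a(2) = -3*(-6) - 2*(-27) = 72; iterating: a(2)=72, a(3)=-204, a(4)=468, a(5)=-996, a(6)=2052, a(7)=-4164, a(8)=8388, a(9)=-16836, a(10)=33732, a(11)=-67524, a(12)=135108, a(13)=-270276, a(14)=540612, a(15)=-1081284, a(16)=2162628, a(17)=-4325316, a(18)=8650692; answer 8650692

8650692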